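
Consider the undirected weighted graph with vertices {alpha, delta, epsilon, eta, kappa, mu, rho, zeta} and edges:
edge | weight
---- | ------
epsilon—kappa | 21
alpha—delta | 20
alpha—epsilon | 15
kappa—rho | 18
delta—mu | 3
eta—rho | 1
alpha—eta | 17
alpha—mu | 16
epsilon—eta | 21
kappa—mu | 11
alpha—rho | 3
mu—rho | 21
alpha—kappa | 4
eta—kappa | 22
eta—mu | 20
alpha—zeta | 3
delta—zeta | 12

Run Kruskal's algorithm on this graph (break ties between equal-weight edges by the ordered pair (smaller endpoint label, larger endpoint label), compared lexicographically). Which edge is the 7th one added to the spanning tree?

Sort edges by weight, then run Kruskal:
eta—rho (1): add — endpoints in different components.
alpha—rho (3): add — endpoints in different components.
alpha—zeta (3): add — endpoints in different components.
delta—mu (3): add — endpoints in different components.
alpha—kappa (4): add — endpoints in different components.
kappa—mu (11): add — endpoints in different components.
delta—zeta (12): skip — zeta and delta already connected.
alpha—epsilon (15): add — endpoints in different components.
The 7th edge added is alpha—epsilon.

alpha-epsilon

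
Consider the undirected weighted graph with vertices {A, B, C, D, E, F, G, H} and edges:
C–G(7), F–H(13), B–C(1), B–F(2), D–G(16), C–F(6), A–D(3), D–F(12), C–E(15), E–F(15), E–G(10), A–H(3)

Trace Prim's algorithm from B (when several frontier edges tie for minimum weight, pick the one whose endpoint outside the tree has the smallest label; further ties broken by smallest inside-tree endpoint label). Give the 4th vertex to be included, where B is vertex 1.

G

Prim's algorithm from B:
Step 1: frontier [B–C 1, B–F 2] → take B–C (1); add C.
Step 2: frontier [B–F 2, C–F 6, C–G 7, C–E 15] → take B–F (2); add F.
Step 3: frontier [C–G 7, C–E 15, D–F 12, F–H 13, E–F 15] → take C–G (7); add G.
Step 4: frontier [C–E 15, D–F 12, F–H 13, E–F 15, E–G 10, D–G 16] → take E–G (10); add E.
Step 5: frontier [D–F 12, F–H 13, D–G 16] → take D–F (12); add D.
Step 6: frontier [A–D 3, F–H 13] → take A–D (3); add A.
Step 7: frontier [A–H 3, F–H 13] → take A–H (3); add H.
Vertex order: B, C, F, G, E, D, A, H. The 4th vertex is G.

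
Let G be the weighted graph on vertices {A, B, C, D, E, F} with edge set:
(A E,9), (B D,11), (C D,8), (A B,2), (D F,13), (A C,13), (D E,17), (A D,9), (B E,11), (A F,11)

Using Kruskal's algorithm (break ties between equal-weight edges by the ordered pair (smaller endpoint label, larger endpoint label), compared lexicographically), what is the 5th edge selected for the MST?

A-F

Kruskal's algorithm — process edges by increasing weight (ties by edge label):
A B (2): add — endpoints in different components.
C D (8): add — endpoints in different components.
A D (9): add — endpoints in different components.
A E (9): add — endpoints in different components.
A F (11): add — endpoints in different components.
The 5th edge added is A F.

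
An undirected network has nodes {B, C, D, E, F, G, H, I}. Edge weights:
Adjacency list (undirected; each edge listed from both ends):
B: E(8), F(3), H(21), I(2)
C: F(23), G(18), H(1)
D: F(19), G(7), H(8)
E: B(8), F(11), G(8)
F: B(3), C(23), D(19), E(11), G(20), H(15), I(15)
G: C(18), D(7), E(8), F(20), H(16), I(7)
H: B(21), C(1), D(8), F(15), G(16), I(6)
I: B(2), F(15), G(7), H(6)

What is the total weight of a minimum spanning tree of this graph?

Sort edges by weight, then run Kruskal:
C—H (1): add — endpoints in different components.
B—I (2): add — endpoints in different components.
B—F (3): add — endpoints in different components.
H—I (6): add — endpoints in different components.
D—G (7): add — endpoints in different components.
G—I (7): add — endpoints in different components.
B—E (8): add — endpoints in different components.
MST edges: C—H, B—I, B—F, H—I, D—G, G—I, B—E; total weight 1+2+3+6+7+7+8 = 34.

34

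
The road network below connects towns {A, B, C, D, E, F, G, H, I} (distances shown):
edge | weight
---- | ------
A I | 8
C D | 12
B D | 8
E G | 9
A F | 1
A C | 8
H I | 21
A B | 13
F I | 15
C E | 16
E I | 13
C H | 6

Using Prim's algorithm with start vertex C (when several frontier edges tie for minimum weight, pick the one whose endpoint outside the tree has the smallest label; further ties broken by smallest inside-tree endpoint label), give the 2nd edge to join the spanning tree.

A-C

Grow the tree from C using Prim:
Step 1: frontier [C H 6, A C 8, C D 12, C E 16] → take C H (6); add H.
Step 2: frontier [A C 8, C D 12, C E 16, H I 21] → take A C (8); add A.
Step 3: frontier [A F 1, A I 8, A B 13, C D 12, C E 16, H I 21] → take A F (1); add F.
Step 4: frontier [A I 8, A B 13, C D 12, C E 16, F I 15, H I 21] → take A I (8); add I.
Step 5: frontier [A B 13, C D 12, C E 16, E I 13] → take C D (12); add D.
Step 6: frontier [A B 13, C E 16, B D 8, E I 13] → take B D (8); add B.
Step 7: frontier [C E 16, E I 13] → take E I (13); add E.
Step 8: frontier [E G 9] → take E G (9); add G.
The 2nd edge added is A C.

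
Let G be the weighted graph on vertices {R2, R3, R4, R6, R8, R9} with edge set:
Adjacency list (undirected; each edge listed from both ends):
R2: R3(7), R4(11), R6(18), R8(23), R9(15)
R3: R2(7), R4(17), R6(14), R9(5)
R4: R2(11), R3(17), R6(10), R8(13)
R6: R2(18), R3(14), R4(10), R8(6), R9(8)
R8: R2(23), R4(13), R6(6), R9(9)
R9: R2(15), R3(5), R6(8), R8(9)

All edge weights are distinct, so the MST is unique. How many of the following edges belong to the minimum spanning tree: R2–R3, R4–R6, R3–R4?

Kruskal's algorithm — process edges by increasing weight (ties by edge label):
R3–R9 (5): add. Components now {R8} {R3,R9} {R2} {R6} {R4}
R6–R8 (6): add. Components now {R6,R8} {R3,R9} {R2} {R4}
R2–R3 (7): add. Components now {R6,R8} {R2,R3,R9} {R4}
R6–R9 (8): add. Components now {R2,R3,R6,R8,R9} {R4}
R8–R9 (9): skip — R8 and R9 already connected.
R4–R6 (10): add. Components now {R2,R3,R4,R6,R8,R9}
MST edge set: {R3–R9, R6–R8, R2–R3, R6–R9, R4–R6}.
Of the listed edges, {R2–R3, R4–R6} are in the MST → 2.

2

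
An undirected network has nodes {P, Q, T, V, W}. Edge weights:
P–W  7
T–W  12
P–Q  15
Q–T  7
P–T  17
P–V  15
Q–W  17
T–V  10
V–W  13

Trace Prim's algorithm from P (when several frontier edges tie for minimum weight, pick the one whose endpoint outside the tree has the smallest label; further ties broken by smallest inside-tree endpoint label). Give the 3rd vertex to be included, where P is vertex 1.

Prim's algorithm from P:
Step 1: frontier [P–W 7, P–Q 15, P–V 15, P–T 17] → take P–W (7); add W.
Step 2: frontier [P–Q 15, P–V 15, P–T 17, T–W 12, V–W 13, Q–W 17] → take T–W (12); add T.
Step 3: frontier [P–Q 15, P–V 15, Q–T 7, T–V 10, V–W 13, Q–W 17] → take Q–T (7); add Q.
Step 4: frontier [P–V 15, T–V 10, V–W 13] → take T–V (10); add V.
Vertex order: P, W, T, Q, V. The 3rd vertex is T.

T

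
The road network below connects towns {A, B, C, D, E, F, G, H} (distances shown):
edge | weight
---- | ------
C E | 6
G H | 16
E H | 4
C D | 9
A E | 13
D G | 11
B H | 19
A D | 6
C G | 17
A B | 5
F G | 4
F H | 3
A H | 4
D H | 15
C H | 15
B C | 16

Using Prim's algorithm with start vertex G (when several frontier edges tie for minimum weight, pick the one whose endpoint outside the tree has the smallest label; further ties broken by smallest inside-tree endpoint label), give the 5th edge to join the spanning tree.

Prim's algorithm from G:
Step 1: cheapest edge leaving the tree is F G (4); add F.
Step 2: cheapest edge leaving the tree is F H (3); add H.
Step 3: cheapest edge leaving the tree is A H (4); add A.
Step 4: cheapest edge leaving the tree is E H (4); add E.
Step 5: cheapest edge leaving the tree is A B (5); add B.
Step 6: cheapest edge leaving the tree is C E (6); add C.
Step 7: cheapest edge leaving the tree is A D (6); add D.
The 5th edge added is A B.

A-B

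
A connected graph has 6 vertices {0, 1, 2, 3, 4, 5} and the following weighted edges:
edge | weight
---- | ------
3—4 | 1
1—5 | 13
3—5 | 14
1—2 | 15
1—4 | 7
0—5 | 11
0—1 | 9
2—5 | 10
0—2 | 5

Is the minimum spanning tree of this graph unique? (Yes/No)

Kruskal: consider edges lightest-first.
3—4 (1): add. Components now {0} {1} {2} {3,4} {5}
0—2 (5): add. Components now {0,2} {1} {3,4} {5}
1—4 (7): add. Components now {0,2} {1,3,4} {5}
0—1 (9): add. Components now {0,1,2,3,4} {5}
2—5 (10): add. Components now {0,1,2,3,4,5}
Every non-tree edge has weight strictly greater than the heaviest edge on the tree path between its endpoints, so the MST is unique.

Yes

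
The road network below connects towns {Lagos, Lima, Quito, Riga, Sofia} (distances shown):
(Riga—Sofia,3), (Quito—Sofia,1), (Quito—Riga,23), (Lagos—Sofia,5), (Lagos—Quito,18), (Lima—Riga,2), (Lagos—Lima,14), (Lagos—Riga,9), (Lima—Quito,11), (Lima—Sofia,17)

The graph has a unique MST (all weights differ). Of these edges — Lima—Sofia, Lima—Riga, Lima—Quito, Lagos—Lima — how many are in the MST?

Sort edges by weight, then run Kruskal:
Quito—Sofia (1): add — endpoints in different components.
Lima—Riga (2): add — endpoints in different components.
Riga—Sofia (3): add — endpoints in different components.
Lagos—Sofia (5): add — endpoints in different components.
MST edge set: {Quito—Sofia, Lima—Riga, Riga—Sofia, Lagos—Sofia}.
Of the listed edges, {Lima—Riga} are in the MST → 1.

1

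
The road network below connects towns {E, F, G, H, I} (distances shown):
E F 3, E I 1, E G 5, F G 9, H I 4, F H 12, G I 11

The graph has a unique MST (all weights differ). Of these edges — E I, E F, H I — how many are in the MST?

3

Kruskal's algorithm — process edges by increasing weight (ties by edge label):
E I (1): add. Components now {E,I} {F} {G} {H}
E F (3): add. Components now {E,F,I} {G} {H}
H I (4): add. Components now {E,F,H,I} {G}
E G (5): add. Components now {E,F,G,H,I}
MST edge set: {E I, E F, H I, E G}.
Of the listed edges, {E I, E F, H I} are in the MST → 3.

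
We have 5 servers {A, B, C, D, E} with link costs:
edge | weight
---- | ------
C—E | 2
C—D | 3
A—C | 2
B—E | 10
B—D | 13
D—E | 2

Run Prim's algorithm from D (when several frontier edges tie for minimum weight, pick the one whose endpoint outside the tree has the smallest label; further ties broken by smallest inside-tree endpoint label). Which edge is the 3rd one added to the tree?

A-C

Grow the tree from D using Prim:
Step 1: cheapest edge leaving the tree is D—E (2); add E.
Step 2: cheapest edge leaving the tree is C—E (2); add C.
Step 3: cheapest edge leaving the tree is A—C (2); add A.
Step 4: cheapest edge leaving the tree is B—E (10); add B.
The 3rd edge added is A—C.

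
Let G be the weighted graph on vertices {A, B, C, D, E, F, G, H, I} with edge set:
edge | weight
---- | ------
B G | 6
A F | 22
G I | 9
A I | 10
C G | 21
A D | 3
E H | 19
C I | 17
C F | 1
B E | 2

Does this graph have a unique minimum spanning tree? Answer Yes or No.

Kruskal: consider edges lightest-first.
C F (1): add — endpoints in different components.
B E (2): add — endpoints in different components.
A D (3): add — endpoints in different components.
B G (6): add — endpoints in different components.
G I (9): add — endpoints in different components.
A I (10): add — endpoints in different components.
C I (17): add — endpoints in different components.
E H (19): add — endpoints in different components.
Every non-tree edge has weight strictly greater than the heaviest edge on the tree path between its endpoints, so the MST is unique.

Yes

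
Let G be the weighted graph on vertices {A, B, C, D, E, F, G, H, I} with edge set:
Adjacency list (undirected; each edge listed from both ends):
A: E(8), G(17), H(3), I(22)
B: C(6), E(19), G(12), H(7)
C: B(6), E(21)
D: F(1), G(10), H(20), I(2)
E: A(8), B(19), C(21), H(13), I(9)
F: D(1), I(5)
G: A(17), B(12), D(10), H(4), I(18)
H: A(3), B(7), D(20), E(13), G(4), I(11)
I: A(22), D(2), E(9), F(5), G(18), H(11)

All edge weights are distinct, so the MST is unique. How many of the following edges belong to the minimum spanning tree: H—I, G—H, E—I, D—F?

Kruskal's algorithm — process edges by increasing weight (ties by edge label):
D—F (1): add — endpoints in different components.
D—I (2): add — endpoints in different components.
A—H (3): add — endpoints in different components.
G—H (4): add — endpoints in different components.
F—I (5): skip — F and I already connected.
B—C (6): add — endpoints in different components.
B—H (7): add — endpoints in different components.
A—E (8): add — endpoints in different components.
E—I (9): add — endpoints in different components.
MST edge set: {D—F, D—I, A—H, G—H, B—C, B—H, A—E, E—I}.
Of the listed edges, {G—H, E—I, D—F} are in the MST → 3.

3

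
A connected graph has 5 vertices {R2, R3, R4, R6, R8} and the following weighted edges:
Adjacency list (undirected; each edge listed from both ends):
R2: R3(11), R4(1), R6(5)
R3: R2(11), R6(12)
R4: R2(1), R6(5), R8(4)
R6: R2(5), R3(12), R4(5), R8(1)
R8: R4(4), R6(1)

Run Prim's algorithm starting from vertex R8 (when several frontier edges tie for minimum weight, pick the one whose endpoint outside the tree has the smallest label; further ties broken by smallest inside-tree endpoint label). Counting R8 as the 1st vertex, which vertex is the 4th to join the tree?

R2

Prim, starting at R8.
Step 1: cheapest edge leaving the tree is R6–R8 (1); add R6.
Step 2: cheapest edge leaving the tree is R4–R8 (4); add R4.
Step 3: cheapest edge leaving the tree is R2–R4 (1); add R2.
Step 4: cheapest edge leaving the tree is R2–R3 (11); add R3.
Vertex order: R8, R6, R4, R2, R3. The 4th vertex is R2.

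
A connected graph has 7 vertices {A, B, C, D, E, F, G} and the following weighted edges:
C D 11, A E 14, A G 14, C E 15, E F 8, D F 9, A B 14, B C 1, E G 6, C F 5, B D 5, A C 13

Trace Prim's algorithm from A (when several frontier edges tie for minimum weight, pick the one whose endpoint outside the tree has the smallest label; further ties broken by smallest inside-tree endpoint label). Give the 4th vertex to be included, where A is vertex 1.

D

Grow the tree from A using Prim:
Step 1: frontier [A C 13, A B 14, A E 14, A G 14] → take A C (13); add C.
Step 2: frontier [A B 14, A E 14, A G 14, B C 1, C F 5, C D 11, C E 15] → take B C (1); add B.
Step 3: frontier [A E 14, A G 14, B D 5, C F 5, C D 11, C E 15] → take B D (5); add D.
Step 4: frontier [A E 14, A G 14, C F 5, C E 15, D F 9] → take C F (5); add F.
Step 5: frontier [A E 14, A G 14, C E 15, E F 8] → take E F (8); add E.
Step 6: frontier [A G 14, E G 6] → take E G (6); add G.
Vertex order: A, C, B, D, F, E, G. The 4th vertex is D.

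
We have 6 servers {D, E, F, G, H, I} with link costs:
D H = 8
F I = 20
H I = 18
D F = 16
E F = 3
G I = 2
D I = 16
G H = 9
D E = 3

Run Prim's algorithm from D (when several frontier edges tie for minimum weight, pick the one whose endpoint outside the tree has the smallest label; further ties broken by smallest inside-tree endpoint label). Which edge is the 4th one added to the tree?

G-H

Grow the tree from D using Prim:
Step 1: frontier [D E 3, D H 8, D F 16, D I 16] → take D E (3); add E.
Step 2: frontier [D H 8, D F 16, D I 16, E F 3] → take E F (3); add F.
Step 3: frontier [D H 8, D I 16, F I 20] → take D H (8); add H.
Step 4: frontier [D I 16, F I 20, G H 9, H I 18] → take G H (9); add G.
Step 5: frontier [D I 16, F I 20, G I 2, H I 18] → take G I (2); add I.
The 4th edge added is G H.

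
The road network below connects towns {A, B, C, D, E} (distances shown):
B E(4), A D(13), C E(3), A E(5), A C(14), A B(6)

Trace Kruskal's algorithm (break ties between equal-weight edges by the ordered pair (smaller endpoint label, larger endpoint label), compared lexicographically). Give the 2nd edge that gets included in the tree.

Kruskal: consider edges lightest-first.
C E (3): add — endpoints in different components.
B E (4): add — endpoints in different components.
A E (5): add — endpoints in different components.
A B (6): skip — A and B already connected.
A D (13): add — endpoints in different components.
The 2nd edge added is B E.

B-E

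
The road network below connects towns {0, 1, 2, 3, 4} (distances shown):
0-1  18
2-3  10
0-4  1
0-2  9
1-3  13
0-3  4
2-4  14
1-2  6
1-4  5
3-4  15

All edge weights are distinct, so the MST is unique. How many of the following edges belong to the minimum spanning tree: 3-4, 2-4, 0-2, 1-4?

Kruskal: consider edges lightest-first.
0-4 (1): add. Components now {0,4} {1} {2} {3}
0-3 (4): add. Components now {0,3,4} {1} {2}
1-4 (5): add. Components now {0,1,3,4} {2}
1-2 (6): add. Components now {0,1,2,3,4}
MST edge set: {0-4, 0-3, 1-4, 1-2}.
Of the listed edges, {1-4} are in the MST → 1.

1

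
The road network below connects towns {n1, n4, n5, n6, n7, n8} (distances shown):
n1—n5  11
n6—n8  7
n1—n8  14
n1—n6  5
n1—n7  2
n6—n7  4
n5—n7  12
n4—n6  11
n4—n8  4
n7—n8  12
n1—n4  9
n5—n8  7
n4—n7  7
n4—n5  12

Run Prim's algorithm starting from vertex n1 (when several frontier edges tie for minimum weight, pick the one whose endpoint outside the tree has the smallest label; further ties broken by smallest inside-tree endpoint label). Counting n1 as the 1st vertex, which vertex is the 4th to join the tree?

Grow the tree from n1 using Prim:
Step 1: cheapest edge leaving the tree is n1—n7 (2); add n7.
Step 2: cheapest edge leaving the tree is n6—n7 (4); add n6.
Step 3: cheapest edge leaving the tree is n4—n7 (7); add n4.
Step 4: cheapest edge leaving the tree is n4—n8 (4); add n8.
Step 5: cheapest edge leaving the tree is n5—n8 (7); add n5.
Vertex order: n1, n7, n6, n4, n8, n5. The 4th vertex is n4.

n4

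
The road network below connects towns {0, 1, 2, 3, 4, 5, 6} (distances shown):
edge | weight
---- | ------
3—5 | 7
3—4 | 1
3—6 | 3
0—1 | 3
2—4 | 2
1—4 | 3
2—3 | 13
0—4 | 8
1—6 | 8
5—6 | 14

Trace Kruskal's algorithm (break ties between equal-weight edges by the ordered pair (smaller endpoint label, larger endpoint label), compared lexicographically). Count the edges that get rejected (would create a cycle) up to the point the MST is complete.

0

Kruskal: consider edges lightest-first.
3—4 (1): add. Components now {0} {1} {2} {3,4} {5} {6}
2—4 (2): add. Components now {0} {1} {2,3,4} {5} {6}
0—1 (3): add. Components now {0,1} {2,3,4} {5} {6}
1—4 (3): add. Components now {0,1,2,3,4} {5} {6}
3—6 (3): add. Components now {0,1,2,3,4,6} {5}
3—5 (7): add. Components now {0,1,2,3,4,5,6}
Edges rejected before the tree was complete: 0.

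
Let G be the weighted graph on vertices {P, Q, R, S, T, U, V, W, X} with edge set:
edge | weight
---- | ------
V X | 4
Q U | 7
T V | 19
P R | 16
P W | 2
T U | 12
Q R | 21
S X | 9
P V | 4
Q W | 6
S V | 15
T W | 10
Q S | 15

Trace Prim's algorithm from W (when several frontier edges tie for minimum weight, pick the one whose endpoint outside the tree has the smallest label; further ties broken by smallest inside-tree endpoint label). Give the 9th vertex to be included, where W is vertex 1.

Prim, starting at W.
Step 1: cheapest edge leaving the tree is P W (2); add P.
Step 2: cheapest edge leaving the tree is P V (4); add V.
Step 3: cheapest edge leaving the tree is V X (4); add X.
Step 4: cheapest edge leaving the tree is Q W (6); add Q.
Step 5: cheapest edge leaving the tree is Q U (7); add U.
Step 6: cheapest edge leaving the tree is S X (9); add S.
Step 7: cheapest edge leaving the tree is T W (10); add T.
Step 8: cheapest edge leaving the tree is P R (16); add R.
Vertex order: W, P, V, X, Q, U, S, T, R. The 9th vertex is R.

R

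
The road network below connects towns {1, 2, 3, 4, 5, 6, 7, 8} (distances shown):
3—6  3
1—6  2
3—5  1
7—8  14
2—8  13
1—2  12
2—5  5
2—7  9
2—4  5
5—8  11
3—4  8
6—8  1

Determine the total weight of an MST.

26

Grow the tree from 6 using Prim:
Step 1: frontier [6—8 1, 1—6 2, 3—6 3] → take 6—8 (1); add 8.
Step 2: frontier [1—6 2, 3—6 3, 5—8 11, 2—8 13, 7—8 14] → take 1—6 (2); add 1.
Step 3: frontier [1—2 12, 3—6 3, 5—8 11, 2—8 13, 7—8 14] → take 3—6 (3); add 3.
Step 4: frontier [1—2 12, 3—5 1, 3—4 8, 5—8 11, 2—8 13, 7—8 14] → take 3—5 (1); add 5.
Step 5: frontier [1—2 12, 3—4 8, 2—5 5, 2—8 13, 7—8 14] → take 2—5 (5); add 2.
Step 6: frontier [2—4 5, 2—7 9, 3—4 8, 7—8 14] → take 2—4 (5); add 4.
Step 7: frontier [2—7 9, 7—8 14] → take 2—7 (9); add 7.
MST edges: 6—8, 1—6, 3—6, 3—5, 2—5, 2—4, 2—7; total weight 1+2+3+1+5+5+9 = 26.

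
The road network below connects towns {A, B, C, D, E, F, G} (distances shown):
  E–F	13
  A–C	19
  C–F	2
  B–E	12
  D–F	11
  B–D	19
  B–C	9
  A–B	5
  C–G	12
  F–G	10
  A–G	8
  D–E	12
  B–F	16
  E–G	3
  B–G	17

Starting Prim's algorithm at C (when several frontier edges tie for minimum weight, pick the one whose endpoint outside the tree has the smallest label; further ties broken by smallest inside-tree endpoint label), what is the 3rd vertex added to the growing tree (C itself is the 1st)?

B

Grow the tree from C using Prim:
Step 1: cheapest edge leaving the tree is C–F (2); add F.
Step 2: cheapest edge leaving the tree is B–C (9); add B.
Step 3: cheapest edge leaving the tree is A–B (5); add A.
Step 4: cheapest edge leaving the tree is A–G (8); add G.
Step 5: cheapest edge leaving the tree is E–G (3); add E.
Step 6: cheapest edge leaving the tree is D–F (11); add D.
Vertex order: C, F, B, A, G, E, D. The 3rd vertex is B.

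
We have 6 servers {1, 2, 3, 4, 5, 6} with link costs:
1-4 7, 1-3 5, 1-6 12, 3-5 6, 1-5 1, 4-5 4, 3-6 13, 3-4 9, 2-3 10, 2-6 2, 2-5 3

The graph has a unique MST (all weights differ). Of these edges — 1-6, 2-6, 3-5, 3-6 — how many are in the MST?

1

Kruskal: consider edges lightest-first.
1-5 (1): add. Components now {1,5} {2} {3} {4} {6}
2-6 (2): add. Components now {1,5} {2,6} {3} {4}
2-5 (3): add. Components now {1,2,5,6} {3} {4}
4-5 (4): add. Components now {1,2,4,5,6} {3}
1-3 (5): add. Components now {1,2,3,4,5,6}
MST edge set: {1-5, 2-6, 2-5, 4-5, 1-3}.
Of the listed edges, {2-6} are in the MST → 1.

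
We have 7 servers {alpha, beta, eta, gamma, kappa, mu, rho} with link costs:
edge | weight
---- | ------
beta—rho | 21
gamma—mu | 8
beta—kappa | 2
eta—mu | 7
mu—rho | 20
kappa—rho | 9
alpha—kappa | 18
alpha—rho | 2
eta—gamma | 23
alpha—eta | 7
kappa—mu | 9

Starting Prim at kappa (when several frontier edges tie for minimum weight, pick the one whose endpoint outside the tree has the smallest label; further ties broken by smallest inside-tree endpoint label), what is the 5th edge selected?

alpha-rho

Prim's algorithm from kappa:
Step 1: cheapest edge leaving the tree is beta—kappa (2); add beta.
Step 2: cheapest edge leaving the tree is kappa—mu (9); add mu.
Step 3: cheapest edge leaving the tree is eta—mu (7); add eta.
Step 4: cheapest edge leaving the tree is alpha—eta (7); add alpha.
Step 5: cheapest edge leaving the tree is alpha—rho (2); add rho.
Step 6: cheapest edge leaving the tree is gamma—mu (8); add gamma.
The 5th edge added is alpha—rho.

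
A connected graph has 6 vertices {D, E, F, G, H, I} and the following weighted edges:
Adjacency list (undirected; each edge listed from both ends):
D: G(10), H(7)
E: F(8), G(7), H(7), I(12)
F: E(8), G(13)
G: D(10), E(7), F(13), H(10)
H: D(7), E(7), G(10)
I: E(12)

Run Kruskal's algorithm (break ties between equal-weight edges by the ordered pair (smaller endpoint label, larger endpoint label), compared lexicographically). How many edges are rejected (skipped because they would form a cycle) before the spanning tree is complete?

Kruskal: consider edges lightest-first.
D-H (7): add — endpoints in different components.
E-G (7): add — endpoints in different components.
E-H (7): add — endpoints in different components.
E-F (8): add — endpoints in different components.
D-G (10): skip — D and G already connected.
G-H (10): skip — G and H already connected.
E-I (12): add — endpoints in different components.
Edges rejected before the tree was complete: 2.

2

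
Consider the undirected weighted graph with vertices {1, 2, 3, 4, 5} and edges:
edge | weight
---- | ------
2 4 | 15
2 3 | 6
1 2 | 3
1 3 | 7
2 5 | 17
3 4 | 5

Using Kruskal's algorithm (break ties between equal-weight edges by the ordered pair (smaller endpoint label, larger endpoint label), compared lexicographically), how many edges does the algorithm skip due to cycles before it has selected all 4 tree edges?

2

Sort edges by weight, then run Kruskal:
1 2 (3): add — endpoints in different components.
3 4 (5): add — endpoints in different components.
2 3 (6): add — endpoints in different components.
1 3 (7): skip — 1 and 3 already connected.
2 4 (15): skip — 2 and 4 already connected.
2 5 (17): add — endpoints in different components.
Edges rejected before the tree was complete: 2.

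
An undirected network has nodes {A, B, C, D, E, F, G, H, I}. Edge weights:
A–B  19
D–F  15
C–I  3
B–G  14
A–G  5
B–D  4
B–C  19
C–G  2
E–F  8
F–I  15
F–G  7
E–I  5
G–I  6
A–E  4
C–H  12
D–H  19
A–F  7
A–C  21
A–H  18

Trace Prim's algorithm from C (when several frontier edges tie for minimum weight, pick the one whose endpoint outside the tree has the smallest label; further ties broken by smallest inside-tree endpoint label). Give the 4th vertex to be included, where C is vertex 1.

A

Grow the tree from C using Prim:
Step 1: cheapest edge leaving the tree is C–G (2); add G.
Step 2: cheapest edge leaving the tree is C–I (3); add I.
Step 3: cheapest edge leaving the tree is A–G (5); add A.
Step 4: cheapest edge leaving the tree is A–E (4); add E.
Step 5: cheapest edge leaving the tree is A–F (7); add F.
Step 6: cheapest edge leaving the tree is C–H (12); add H.
Step 7: cheapest edge leaving the tree is B–G (14); add B.
Step 8: cheapest edge leaving the tree is B–D (4); add D.
Vertex order: C, G, I, A, E, F, H, B, D. The 4th vertex is A.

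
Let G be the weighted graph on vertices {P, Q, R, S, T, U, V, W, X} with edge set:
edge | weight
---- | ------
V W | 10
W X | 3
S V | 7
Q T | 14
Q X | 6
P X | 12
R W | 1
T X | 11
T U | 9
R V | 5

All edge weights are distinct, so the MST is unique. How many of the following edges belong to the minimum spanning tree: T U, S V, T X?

3

Sort edges by weight, then run Kruskal:
R W (1): add — endpoints in different components.
W X (3): add — endpoints in different components.
R V (5): add — endpoints in different components.
Q X (6): add — endpoints in different components.
S V (7): add — endpoints in different components.
T U (9): add — endpoints in different components.
V W (10): skip — V and W already connected.
T X (11): add — endpoints in different components.
P X (12): add — endpoints in different components.
MST edge set: {R W, W X, R V, Q X, S V, T U, T X, P X}.
Of the listed edges, {T U, S V, T X} are in the MST → 3.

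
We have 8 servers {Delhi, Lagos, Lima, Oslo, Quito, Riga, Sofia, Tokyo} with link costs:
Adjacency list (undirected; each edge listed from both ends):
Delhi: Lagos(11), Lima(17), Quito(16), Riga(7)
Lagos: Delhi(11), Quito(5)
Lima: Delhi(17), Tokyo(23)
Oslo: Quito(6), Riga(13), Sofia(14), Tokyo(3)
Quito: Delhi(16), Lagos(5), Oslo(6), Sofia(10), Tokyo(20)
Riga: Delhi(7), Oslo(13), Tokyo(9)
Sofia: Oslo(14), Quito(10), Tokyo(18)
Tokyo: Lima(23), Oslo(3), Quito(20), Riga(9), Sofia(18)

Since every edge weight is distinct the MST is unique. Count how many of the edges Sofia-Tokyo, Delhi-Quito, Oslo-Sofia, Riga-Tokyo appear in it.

Kruskal: consider edges lightest-first.
Oslo-Tokyo (3): add — endpoints in different components.
Lagos-Quito (5): add — endpoints in different components.
Oslo-Quito (6): add — endpoints in different components.
Delhi-Riga (7): add — endpoints in different components.
Riga-Tokyo (9): add — endpoints in different components.
Quito-Sofia (10): add — endpoints in different components.
Delhi-Lagos (11): skip — Lagos and Delhi already connected.
Oslo-Riga (13): skip — Riga and Oslo already connected.
Oslo-Sofia (14): skip — Sofia and Oslo already connected.
Delhi-Quito (16): skip — Quito and Delhi already connected.
Delhi-Lima (17): add — endpoints in different components.
MST edge set: {Oslo-Tokyo, Lagos-Quito, Oslo-Quito, Delhi-Riga, Riga-Tokyo, Quito-Sofia, Delhi-Lima}.
Of the listed edges, {Riga-Tokyo} are in the MST → 1.

1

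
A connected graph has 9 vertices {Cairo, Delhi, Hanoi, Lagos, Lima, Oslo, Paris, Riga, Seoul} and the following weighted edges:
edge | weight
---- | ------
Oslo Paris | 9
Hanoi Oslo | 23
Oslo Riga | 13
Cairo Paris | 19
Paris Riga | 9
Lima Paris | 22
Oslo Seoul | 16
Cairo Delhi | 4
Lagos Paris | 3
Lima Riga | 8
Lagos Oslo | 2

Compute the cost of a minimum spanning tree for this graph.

84

Prim, starting at Hanoi.
Step 1: frontier [Hanoi Oslo 23] → take Hanoi Oslo (23); add Oslo.
Step 2: frontier [Lagos Oslo 2, Oslo Paris 9, Oslo Riga 13, Oslo Seoul 16] → take Lagos Oslo (2); add Lagos.
Step 3: frontier [Lagos Paris 3, Oslo Paris 9, Oslo Riga 13, Oslo Seoul 16] → take Lagos Paris (3); add Paris.
Step 4: frontier [Oslo Riga 13, Oslo Seoul 16, Paris Riga 9, Cairo Paris 19, Lima Paris 22] → take Paris Riga (9); add Riga.
Step 5: frontier [Oslo Seoul 16, Cairo Paris 19, Lima Paris 22, Lima Riga 8] → take Lima Riga (8); add Lima.
Step 6: frontier [Oslo Seoul 16, Cairo Paris 19] → take Oslo Seoul (16); add Seoul.
Step 7: frontier [Cairo Paris 19] → take Cairo Paris (19); add Cairo.
Step 8: frontier [Cairo Delhi 4] → take Cairo Delhi (4); add Delhi.
MST edges: Hanoi Oslo, Lagos Oslo, Lagos Paris, Paris Riga, Lima Riga, Oslo Seoul, Cairo Paris, Cairo Delhi; total weight 23+2+3+9+8+16+19+4 = 84.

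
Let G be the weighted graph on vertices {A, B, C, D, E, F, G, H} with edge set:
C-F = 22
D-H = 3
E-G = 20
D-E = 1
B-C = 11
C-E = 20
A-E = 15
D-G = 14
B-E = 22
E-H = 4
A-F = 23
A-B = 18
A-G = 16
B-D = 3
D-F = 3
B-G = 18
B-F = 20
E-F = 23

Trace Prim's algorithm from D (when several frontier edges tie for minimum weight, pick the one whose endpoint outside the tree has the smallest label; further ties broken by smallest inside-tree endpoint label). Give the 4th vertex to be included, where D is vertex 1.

F

Prim's algorithm from D:
Step 1: cheapest edge leaving the tree is D-E (1); add E.
Step 2: cheapest edge leaving the tree is B-D (3); add B.
Step 3: cheapest edge leaving the tree is D-F (3); add F.
Step 4: cheapest edge leaving the tree is D-H (3); add H.
Step 5: cheapest edge leaving the tree is B-C (11); add C.
Step 6: cheapest edge leaving the tree is D-G (14); add G.
Step 7: cheapest edge leaving the tree is A-E (15); add A.
Vertex order: D, E, B, F, H, C, G, A. The 4th vertex is F.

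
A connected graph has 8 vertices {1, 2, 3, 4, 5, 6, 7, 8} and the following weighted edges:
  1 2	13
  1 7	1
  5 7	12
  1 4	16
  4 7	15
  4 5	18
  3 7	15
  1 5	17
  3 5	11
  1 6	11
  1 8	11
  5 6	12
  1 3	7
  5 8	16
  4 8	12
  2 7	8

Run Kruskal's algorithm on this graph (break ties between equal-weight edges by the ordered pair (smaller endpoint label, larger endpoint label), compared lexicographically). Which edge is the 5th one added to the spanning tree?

Kruskal's algorithm — process edges by increasing weight (ties by edge label):
1 7 (1): add — endpoints in different components.
1 3 (7): add — endpoints in different components.
2 7 (8): add — endpoints in different components.
1 6 (11): add — endpoints in different components.
1 8 (11): add — endpoints in different components.
3 5 (11): add — endpoints in different components.
4 8 (12): add — endpoints in different components.
The 5th edge added is 1 8.

1-8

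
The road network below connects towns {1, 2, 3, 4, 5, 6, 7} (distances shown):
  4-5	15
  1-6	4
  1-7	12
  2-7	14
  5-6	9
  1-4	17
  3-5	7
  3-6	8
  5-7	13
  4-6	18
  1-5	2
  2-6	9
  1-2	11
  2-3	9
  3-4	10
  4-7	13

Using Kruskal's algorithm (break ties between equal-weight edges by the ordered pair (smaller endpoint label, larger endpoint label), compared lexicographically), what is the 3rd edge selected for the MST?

3-5

Sort edges by weight, then run Kruskal:
1-5 (2): add. Components now {1,5} {2} {3} {4} {6} {7}
1-6 (4): add. Components now {1,5,6} {2} {3} {4} {7}
3-5 (7): add. Components now {1,3,5,6} {2} {4} {7}
3-6 (8): skip — 3 and 6 already connected.
2-3 (9): add. Components now {1,2,3,5,6} {4} {7}
2-6 (9): skip — 2 and 6 already connected.
5-6 (9): skip — 5 and 6 already connected.
3-4 (10): add. Components now {1,2,3,4,5,6} {7}
1-2 (11): skip — 1 and 2 already connected.
1-7 (12): add. Components now {1,2,3,4,5,6,7}
The 3rd edge added is 3-5.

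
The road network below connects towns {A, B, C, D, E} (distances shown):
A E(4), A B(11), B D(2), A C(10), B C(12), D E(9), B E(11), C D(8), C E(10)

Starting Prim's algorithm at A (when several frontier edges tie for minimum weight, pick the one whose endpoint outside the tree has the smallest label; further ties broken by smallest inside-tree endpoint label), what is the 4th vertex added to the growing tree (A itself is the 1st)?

Grow the tree from A using Prim:
Step 1: frontier [A E 4, A C 10, A B 11] → take A E (4); add E.
Step 2: frontier [A C 10, A B 11, D E 9, C E 10, B E 11] → take D E (9); add D.
Step 3: frontier [A C 10, A B 11, B D 2, C D 8, C E 10, B E 11] → take B D (2); add B.
Step 4: frontier [A C 10, B C 12, C D 8, C E 10] → take C D (8); add C.
Vertex order: A, E, D, B, C. The 4th vertex is B.

B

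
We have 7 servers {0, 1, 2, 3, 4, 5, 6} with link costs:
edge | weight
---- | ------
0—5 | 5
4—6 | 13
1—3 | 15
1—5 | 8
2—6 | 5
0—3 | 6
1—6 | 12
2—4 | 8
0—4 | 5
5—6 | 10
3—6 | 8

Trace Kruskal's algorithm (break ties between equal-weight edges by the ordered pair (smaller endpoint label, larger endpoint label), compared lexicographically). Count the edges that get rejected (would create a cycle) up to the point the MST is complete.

0

Kruskal: consider edges lightest-first.
0—4 (5): add — endpoints in different components.
0—5 (5): add — endpoints in different components.
2—6 (5): add — endpoints in different components.
0—3 (6): add — endpoints in different components.
1—5 (8): add — endpoints in different components.
2—4 (8): add — endpoints in different components.
Edges rejected before the tree was complete: 0.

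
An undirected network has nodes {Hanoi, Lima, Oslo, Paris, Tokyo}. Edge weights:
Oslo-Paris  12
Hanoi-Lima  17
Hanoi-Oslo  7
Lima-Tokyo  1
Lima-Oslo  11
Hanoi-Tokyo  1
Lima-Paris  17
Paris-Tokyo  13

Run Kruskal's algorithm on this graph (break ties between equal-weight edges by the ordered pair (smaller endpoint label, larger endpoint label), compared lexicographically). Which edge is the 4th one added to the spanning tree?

Oslo-Paris

Kruskal: consider edges lightest-first.
Hanoi-Tokyo (1): add. Components now {Lima} {Hanoi,Tokyo} {Paris} {Oslo}
Lima-Tokyo (1): add. Components now {Hanoi,Lima,Tokyo} {Paris} {Oslo}
Hanoi-Oslo (7): add. Components now {Hanoi,Lima,Oslo,Tokyo} {Paris}
Lima-Oslo (11): skip — Lima and Oslo already connected.
Oslo-Paris (12): add. Components now {Hanoi,Lima,Oslo,Paris,Tokyo}
The 4th edge added is Oslo-Paris.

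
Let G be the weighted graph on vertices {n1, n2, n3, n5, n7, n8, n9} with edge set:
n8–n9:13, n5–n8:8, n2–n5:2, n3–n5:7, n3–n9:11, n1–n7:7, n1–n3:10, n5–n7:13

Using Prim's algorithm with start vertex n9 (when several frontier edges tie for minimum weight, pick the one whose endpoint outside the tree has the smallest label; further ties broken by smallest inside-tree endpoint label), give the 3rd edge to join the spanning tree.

Prim, starting at n9.
Step 1: frontier [n3–n9 11, n8–n9 13] → take n3–n9 (11); add n3.
Step 2: frontier [n3–n5 7, n1–n3 10, n8–n9 13] → take n3–n5 (7); add n5.
Step 3: frontier [n1–n3 10, n2–n5 2, n5–n8 8, n5–n7 13, n8–n9 13] → take n2–n5 (2); add n2.
Step 4: frontier [n1–n3 10, n5–n8 8, n5–n7 13, n8–n9 13] → take n5–n8 (8); add n8.
Step 5: frontier [n1–n3 10, n5–n7 13] → take n1–n3 (10); add n1.
Step 6: frontier [n1–n7 7, n5–n7 13] → take n1–n7 (7); add n7.
The 3rd edge added is n2–n5.

n2-n5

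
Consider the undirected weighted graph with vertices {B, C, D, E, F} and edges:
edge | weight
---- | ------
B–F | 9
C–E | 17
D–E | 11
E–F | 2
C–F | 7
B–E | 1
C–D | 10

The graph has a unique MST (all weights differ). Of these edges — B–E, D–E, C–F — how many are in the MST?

Sort edges by weight, then run Kruskal:
B–E (1): add. Components now {B,E} {C} {D} {F}
E–F (2): add. Components now {B,E,F} {C} {D}
C–F (7): add. Components now {B,C,E,F} {D}
B–F (9): skip — B and F already connected.
C–D (10): add. Components now {B,C,D,E,F}
MST edge set: {B–E, E–F, C–F, C–D}.
Of the listed edges, {B–E, C–F} are in the MST → 2.

2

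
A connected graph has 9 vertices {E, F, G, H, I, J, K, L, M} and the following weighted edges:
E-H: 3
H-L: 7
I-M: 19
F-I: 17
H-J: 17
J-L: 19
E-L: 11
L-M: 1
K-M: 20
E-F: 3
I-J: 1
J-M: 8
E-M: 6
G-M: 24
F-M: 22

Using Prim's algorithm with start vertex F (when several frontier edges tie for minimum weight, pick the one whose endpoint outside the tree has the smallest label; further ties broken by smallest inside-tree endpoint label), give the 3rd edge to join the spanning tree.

E-M

Prim's algorithm from F:
Step 1: cheapest edge leaving the tree is E-F (3); add E.
Step 2: cheapest edge leaving the tree is E-H (3); add H.
Step 3: cheapest edge leaving the tree is E-M (6); add M.
Step 4: cheapest edge leaving the tree is L-M (1); add L.
Step 5: cheapest edge leaving the tree is J-M (8); add J.
Step 6: cheapest edge leaving the tree is I-J (1); add I.
Step 7: cheapest edge leaving the tree is K-M (20); add K.
Step 8: cheapest edge leaving the tree is G-M (24); add G.
The 3rd edge added is E-M.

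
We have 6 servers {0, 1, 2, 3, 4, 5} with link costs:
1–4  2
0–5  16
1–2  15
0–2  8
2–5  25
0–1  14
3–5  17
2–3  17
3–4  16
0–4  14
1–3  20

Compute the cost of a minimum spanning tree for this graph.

Kruskal's algorithm — process edges by increasing weight (ties by edge label):
1–4 (2): add. Components now {0} {1,4} {2} {3} {5}
0–2 (8): add. Components now {0,2} {1,4} {3} {5}
0–1 (14): add. Components now {0,1,2,4} {3} {5}
0–4 (14): skip — 0 and 4 already connected.
1–2 (15): skip — 1 and 2 already connected.
0–5 (16): add. Components now {0,1,2,4,5} {3}
3–4 (16): add. Components now {0,1,2,3,4,5}
MST edges: 1–4, 0–2, 0–1, 0–5, 3–4; total weight 2+8+14+16+16 = 56.

56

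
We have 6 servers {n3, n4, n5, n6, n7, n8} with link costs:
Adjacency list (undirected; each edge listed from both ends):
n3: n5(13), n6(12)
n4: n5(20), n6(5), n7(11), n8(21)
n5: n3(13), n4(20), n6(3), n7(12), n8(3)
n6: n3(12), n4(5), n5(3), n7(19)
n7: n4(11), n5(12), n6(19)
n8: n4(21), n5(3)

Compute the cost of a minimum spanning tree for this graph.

34

Grow the tree from n8 using Prim:
Step 1: cheapest edge leaving the tree is n5 n8 (3); add n5.
Step 2: cheapest edge leaving the tree is n5 n6 (3); add n6.
Step 3: cheapest edge leaving the tree is n4 n6 (5); add n4.
Step 4: cheapest edge leaving the tree is n4 n7 (11); add n7.
Step 5: cheapest edge leaving the tree is n3 n6 (12); add n3.
MST edges: n5 n8, n5 n6, n4 n6, n4 n7, n3 n6; total weight 3+3+5+11+12 = 34.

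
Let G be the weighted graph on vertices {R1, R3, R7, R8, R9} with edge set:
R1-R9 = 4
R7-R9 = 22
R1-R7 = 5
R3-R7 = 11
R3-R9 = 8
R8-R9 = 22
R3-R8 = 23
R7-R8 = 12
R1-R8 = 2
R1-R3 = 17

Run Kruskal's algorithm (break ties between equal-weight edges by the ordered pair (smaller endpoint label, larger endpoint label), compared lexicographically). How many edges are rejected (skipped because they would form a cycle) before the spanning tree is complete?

Kruskal's algorithm — process edges by increasing weight (ties by edge label):
R1-R8 (2): add — endpoints in different components.
R1-R9 (4): add — endpoints in different components.
R1-R7 (5): add — endpoints in different components.
R3-R9 (8): add — endpoints in different components.
Edges rejected before the tree was complete: 0.

0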